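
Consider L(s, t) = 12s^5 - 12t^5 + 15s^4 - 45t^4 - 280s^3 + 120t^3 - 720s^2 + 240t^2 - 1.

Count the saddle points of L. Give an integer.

8

L separates as a function of s plus a function of t, so ∇L=0 decouples.
∂L/∂s = 60s(s - 4)(s + 2)(s + 3) = 0 at s ∈ {-3, -2, 0, 4}; ∂L/∂t = -60t(t - 2)(t + 1)(t + 4) = 0 at t ∈ {-4, -1, 0, 2}.
The Hessian is diagonal: diag(L_ss, L_tt). Second derivatives: L_ss(-3)=-1260, L_ss(-2)=720, L_ss(0)=-1440, L_ss(4)=10080; L_tt(-4)=4320, L_tt(-1)=-540, L_tt(0)=480, L_tt(2)=-2160.
Saddle points occur where the two diagonal entries have opposite signs: (-3, -4), (-3, 0), (-2, -1), (-2, 2), (0, -4), (0, 0), (4, -1), (4, 2). Count: 8.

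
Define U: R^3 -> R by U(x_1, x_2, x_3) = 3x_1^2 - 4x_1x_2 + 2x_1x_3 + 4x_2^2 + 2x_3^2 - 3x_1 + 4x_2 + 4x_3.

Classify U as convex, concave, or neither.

U is quadratic, so its Hessian is the constant matrix H = [[6, -4, 2], [-4, 8, 0], [2, 0, 4]].
Leading principal minors: 6, 32, 96.
All positive ⇒ H ≻ 0 ⇒ convex.

convex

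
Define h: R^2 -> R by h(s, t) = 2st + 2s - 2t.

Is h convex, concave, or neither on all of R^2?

neither

h is quadratic, so its Hessian is the constant matrix H = [[0, 2], [2, 0]].
det(H) = -4, tr(H) = 0.
det(H) < 0, so H is indefinite: neither convex nor concave.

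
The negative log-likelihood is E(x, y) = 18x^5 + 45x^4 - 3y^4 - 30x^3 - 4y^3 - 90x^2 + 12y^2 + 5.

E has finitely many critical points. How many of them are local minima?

2

E separates as a function of x plus a function of y, so ∇E=0 decouples.
∂E/∂x = 90x(x - 1)(x + 1)(x + 2) = 0 at x ∈ {-2, -1, 0, 1}; ∂E/∂y = -12y(y - 1)(y + 2) = 0 at y ∈ {-2, 0, 1}.
The Hessian is diagonal: diag(E_xx, E_yy). Second derivatives: E_xx(-2)=-540, E_xx(-1)=180, E_xx(0)=-180, E_xx(1)=540; E_yy(-2)=-72, E_yy(0)=24, E_yy(1)=-36.
Local minima occur where both diagonal entries positive: (-1, 0), (1, 0). Count: 2.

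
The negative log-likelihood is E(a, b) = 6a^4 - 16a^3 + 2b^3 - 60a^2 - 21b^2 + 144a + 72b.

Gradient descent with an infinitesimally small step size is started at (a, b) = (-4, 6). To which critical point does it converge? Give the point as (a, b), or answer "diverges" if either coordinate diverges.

E is separable, so gradient descent decouples: a follows -∂E/∂a, b follows -∂E/∂b.
∂E/∂a = 24(a - 3)(a - 1)(a + 2); at a=-4 this is -1680, so a increases.
∂E/∂b = 6(b - 4)(b - 3); at b=6 this is 36, so b decreases.
a converges to its nearest critical value -2 (a local min of the a-part); b converges to 4. The iterate converges to (-2, 4).

(-2, 4)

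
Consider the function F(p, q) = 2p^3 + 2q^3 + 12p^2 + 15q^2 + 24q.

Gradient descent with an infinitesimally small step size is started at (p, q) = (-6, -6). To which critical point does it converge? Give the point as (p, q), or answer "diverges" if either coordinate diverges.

F is separable, so gradient descent decouples: p follows -∂F/∂p, q follows -∂F/∂q.
∂F/∂p = 6p(p + 4); at p=-6 this is 72, so p decreases.
∂F/∂q = 6(q + 1)(q + 4); at q=-6 this is 60, so q decreases.
The p-coordinate has no critical point in that direction and runs off to infinity.

diverges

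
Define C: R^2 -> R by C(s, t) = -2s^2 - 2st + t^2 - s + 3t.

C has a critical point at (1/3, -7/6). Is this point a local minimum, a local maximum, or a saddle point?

saddle point

The Hessian of C is constant: H = [[-4, -2], [-2, 2]].
det(H) = (-4)·2 − (-2)² = -12.
Since det(H) < 0, H is indefinite and the critical point is a saddle point.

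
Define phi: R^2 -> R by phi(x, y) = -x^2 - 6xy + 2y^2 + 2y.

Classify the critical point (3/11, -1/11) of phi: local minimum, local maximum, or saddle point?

The Hessian of phi is constant: H = [[-2, -6], [-6, 4]].
det(H) = (-2)·4 − (-6)² = -44.
Since det(H) < 0, H is indefinite and the critical point is a saddle point.

saddle point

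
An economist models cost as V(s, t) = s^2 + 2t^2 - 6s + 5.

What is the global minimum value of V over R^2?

V(s,t) separates as P(s) + Q(t) + 5, so its minimum is min P + min Q + 5.
P'(s) = 2s - 6 vanishes at s ∈ {3}; Q'(t) = 4t vanishes at t ∈ {0}.
Local minima of P (where P''>0): P(3)=-9. Local minima of Q: Q(0)=0.
So the global minimum of V is P(3) + Q(0) + 5 = -9 + 0 + 5 = -4, attained at (3, 0).

-4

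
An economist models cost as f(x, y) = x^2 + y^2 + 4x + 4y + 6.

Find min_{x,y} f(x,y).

f(x,y) separates as P(x) + Q(y) + 6, so its minimum is min P + min Q + 6.
P'(x) = 2x + 4 vanishes at x ∈ {-2}; Q'(y) = 2y + 4 vanishes at y ∈ {-2}.
Local minima of P (where P''>0): P(-2)=-4. Local minima of Q: Q(-2)=-4.
So the global minimum of f is P(-2) + Q(-2) + 6 = -4 − 4 + 6 = -2, attained at (-2, -2).

-2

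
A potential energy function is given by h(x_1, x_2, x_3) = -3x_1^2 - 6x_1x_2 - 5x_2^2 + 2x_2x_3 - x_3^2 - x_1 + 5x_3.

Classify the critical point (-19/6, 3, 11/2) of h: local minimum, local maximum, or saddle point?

local maximum

The Hessian is constant: H = [[-6, -6, 0], [-6, -10, 2], [0, 2, -2]].
Leading principal minors: Δ₁ = -6, Δ₂ = 24, Δ₃ = -24.
The minors alternate sign starting negative (−, +, −), so H is negative definite: a local maximum.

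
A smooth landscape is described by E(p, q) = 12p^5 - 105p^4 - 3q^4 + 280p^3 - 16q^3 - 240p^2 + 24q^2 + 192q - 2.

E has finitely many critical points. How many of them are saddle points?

E separates as a function of p plus a function of q, so ∇E=0 decouples.
∂E/∂p = 60p(p - 4)(p - 2)(p - 1) = 0 at p ∈ {0, 1, 2, 4}; ∂E/∂q = -12(q - 2)(q + 2)(q + 4) = 0 at q ∈ {-4, -2, 2}.
The Hessian is diagonal: diag(E_pp, E_qq). Second derivatives: E_pp(0)=-480, E_pp(1)=180, E_pp(2)=-240, E_pp(4)=1440; E_qq(-4)=-144, E_qq(-2)=96, E_qq(2)=-288.
Saddle points occur where the two diagonal entries have opposite signs: (0, -2), (1, -4), (1, 2), (2, -2), (4, -4), (4, 2). Count: 6.

6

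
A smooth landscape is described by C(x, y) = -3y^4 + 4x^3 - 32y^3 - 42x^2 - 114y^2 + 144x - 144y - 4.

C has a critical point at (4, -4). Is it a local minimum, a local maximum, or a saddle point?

saddle point

The mixed partial ∂²C/∂x∂y is 0, so the Hessian at any point is diag(C_xx, C_yy) = diag(12(2x - 7), -12(3y^2 + 16y + 19)).
At (4, -4): H = diag(12, -36).
The eigenvalues have opposite signs, so H is indefinite: a saddle point.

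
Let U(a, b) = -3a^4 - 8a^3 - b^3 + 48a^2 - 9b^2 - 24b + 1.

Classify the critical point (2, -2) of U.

local maximum

The mixed partial ∂²U/∂a∂b is 0, so the Hessian at any point is diag(U_aa, U_bb) = diag(12(-3a^2 - 4a + 8), -6(b + 3)).
At (2, -2): H = diag(-144, -6).
Both eigenvalues are negative, so H is negative definite: a local maximum.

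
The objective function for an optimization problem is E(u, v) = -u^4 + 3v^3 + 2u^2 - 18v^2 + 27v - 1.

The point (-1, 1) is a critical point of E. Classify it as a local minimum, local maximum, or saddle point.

local maximum

The mixed partial ∂²E/∂u∂v is 0, so the Hessian at any point is diag(E_uu, E_vv) = diag(4(-3u^2 + 1), 18(v - 2)).
At (-1, 1): H = diag(-8, -18).
Both eigenvalues are negative, so H is negative definite: a local maximum.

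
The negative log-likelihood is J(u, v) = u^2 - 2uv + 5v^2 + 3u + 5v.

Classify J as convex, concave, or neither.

J is quadratic, so its Hessian is the constant matrix H = [[2, -2], [-2, 10]].
det(H) = 16, tr(H) = 12.
det(H) > 0 and tr(H) > 0, so H is positive definite everywhere: convex.

convex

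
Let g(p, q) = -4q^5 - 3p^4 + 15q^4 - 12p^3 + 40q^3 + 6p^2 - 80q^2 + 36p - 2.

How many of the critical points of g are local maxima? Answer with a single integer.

4

g separates as a function of p plus a function of q, so ∇g=0 decouples.
∂g/∂p = -12(p - 1)(p + 1)(p + 3) = 0 at p ∈ {-3, -1, 1}; ∂g/∂q = -20q(q - 4)(q - 1)(q + 2) = 0 at q ∈ {-2, 0, 1, 4}.
The Hessian is diagonal: diag(g_pp, g_qq). Second derivatives: g_pp(-3)=-96, g_pp(-1)=48, g_pp(1)=-96; g_qq(-2)=720, g_qq(0)=-160, g_qq(1)=180, g_qq(4)=-1440.
Local maxima occur where both diagonal entries negative: (-3, 0), (-3, 4), (1, 0), (1, 4). Count: 4.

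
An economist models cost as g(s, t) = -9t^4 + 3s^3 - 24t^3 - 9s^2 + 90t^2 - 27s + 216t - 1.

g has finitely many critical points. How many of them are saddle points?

g separates as a function of s plus a function of t, so ∇g=0 decouples.
∂g/∂s = 9(s - 3)(s + 1) = 0 at s ∈ {-1, 3}; ∂g/∂t = -36(t - 2)(t + 1)(t + 3) = 0 at t ∈ {-3, -1, 2}.
The Hessian is diagonal: diag(g_ss, g_tt). Second derivatives: g_ss(-1)=-36, g_ss(3)=36; g_tt(-3)=-360, g_tt(-1)=216, g_tt(2)=-540.
Saddle points occur where the two diagonal entries have opposite signs: (-1, -1), (3, -3), (3, 2). Count: 3.

3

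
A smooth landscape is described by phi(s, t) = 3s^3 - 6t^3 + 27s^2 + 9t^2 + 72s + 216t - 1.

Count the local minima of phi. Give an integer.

phi separates as a function of s plus a function of t, so ∇phi=0 decouples.
∂phi/∂s = 9(s + 2)(s + 4) = 0 at s ∈ {-4, -2}; ∂phi/∂t = -18(t - 4)(t + 3) = 0 at t ∈ {-3, 4}.
The Hessian is diagonal: diag(phi_ss, phi_tt). Second derivatives: phi_ss(-4)=-18, phi_ss(-2)=18; phi_tt(-3)=126, phi_tt(4)=-126.
Local minima occur where both diagonal entries positive: (-2, -3). Count: 1.

1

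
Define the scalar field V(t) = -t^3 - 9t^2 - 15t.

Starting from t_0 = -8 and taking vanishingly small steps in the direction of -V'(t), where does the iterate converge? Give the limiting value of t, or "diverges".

-5

V'(t) = -3(t + 1)(t + 5), so V'(-8) = -63.
Gradient descent moves in the -V' direction, i.e. t is increasing.
The nearest critical point in that direction is t = -5, where V'' = 12 > 0 (a local minimum). The iterate converges there.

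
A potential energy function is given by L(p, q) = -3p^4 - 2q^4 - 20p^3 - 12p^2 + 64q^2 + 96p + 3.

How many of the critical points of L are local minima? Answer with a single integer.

L separates as a function of p plus a function of q, so ∇L=0 decouples.
∂L/∂p = -12(p - 1)(p + 2)(p + 4) = 0 at p ∈ {-4, -2, 1}; ∂L/∂q = -8q(q - 4)(q + 4) = 0 at q ∈ {-4, 0, 4}.
The Hessian is diagonal: diag(L_pp, L_qq). Second derivatives: L_pp(-4)=-120, L_pp(-2)=72, L_pp(1)=-180; L_qq(-4)=-256, L_qq(0)=128, L_qq(4)=-256.
Local minima occur where both diagonal entries positive: (-2, 0). Count: 1.

1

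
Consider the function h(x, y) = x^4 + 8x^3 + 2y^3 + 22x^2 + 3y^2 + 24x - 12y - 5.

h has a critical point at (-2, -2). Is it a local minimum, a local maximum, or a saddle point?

The mixed partial ∂²h/∂x∂y is 0, so the Hessian at any point is diag(h_xx, h_yy) = diag(4(3x^2 + 12x + 11), 6(2y + 1)).
At (-2, -2): H = diag(-4, -18).
Both eigenvalues are negative, so H is negative definite: a local maximum.

local maximum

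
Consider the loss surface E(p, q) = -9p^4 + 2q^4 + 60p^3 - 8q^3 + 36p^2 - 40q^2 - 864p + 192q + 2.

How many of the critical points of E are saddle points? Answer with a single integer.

5

E separates as a function of p plus a function of q, so ∇E=0 decouples.
∂E/∂p = -36(p - 4)(p - 3)(p + 2) = 0 at p ∈ {-2, 3, 4}; ∂E/∂q = 8(q - 4)(q - 2)(q + 3) = 0 at q ∈ {-3, 2, 4}.
The Hessian is diagonal: diag(E_pp, E_qq). Second derivatives: E_pp(-2)=-1080, E_pp(3)=180, E_pp(4)=-216; E_qq(-3)=280, E_qq(2)=-80, E_qq(4)=112.
Saddle points occur where the two diagonal entries have opposite signs: (-2, -3), (-2, 4), (3, 2), (4, -3), (4, 4). Count: 5.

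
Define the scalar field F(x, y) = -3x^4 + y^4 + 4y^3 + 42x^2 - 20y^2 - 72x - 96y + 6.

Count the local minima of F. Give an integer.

F separates as a function of x plus a function of y, so ∇F=0 decouples.
∂F/∂x = -12(x - 2)(x - 1)(x + 3) = 0 at x ∈ {-3, 1, 2}; ∂F/∂y = 4(y - 3)(y + 2)(y + 4) = 0 at y ∈ {-4, -2, 3}.
The Hessian is diagonal: diag(F_xx, F_yy). Second derivatives: F_xx(-3)=-240, F_xx(1)=48, F_xx(2)=-60; F_yy(-4)=56, F_yy(-2)=-40, F_yy(3)=140.
Local minima occur where both diagonal entries positive: (1, -4), (1, 3). Count: 2.

2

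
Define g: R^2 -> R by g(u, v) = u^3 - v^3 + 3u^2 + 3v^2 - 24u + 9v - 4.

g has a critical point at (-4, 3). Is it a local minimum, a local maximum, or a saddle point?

The mixed partial ∂²g/∂u∂v is 0, so the Hessian at any point is diag(g_uu, g_vv) = diag(6(u + 1), 6(-v + 1)).
At (-4, 3): H = diag(-18, -12).
Both eigenvalues are negative, so H is negative definite: a local maximum.

local maximum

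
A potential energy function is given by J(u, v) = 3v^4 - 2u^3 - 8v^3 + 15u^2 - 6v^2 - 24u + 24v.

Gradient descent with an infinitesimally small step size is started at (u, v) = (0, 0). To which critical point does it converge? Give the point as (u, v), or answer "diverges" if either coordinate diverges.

J is separable, so gradient descent decouples: u follows -∂J/∂u, v follows -∂J/∂v.
∂J/∂u = -6(u - 4)(u - 1); at u=0 this is -24, so u increases.
∂J/∂v = 12(v - 2)(v - 1)(v + 1); at v=0 this is 24, so v decreases.
u converges to its nearest critical value 1 (a local min of the u-part); v converges to -1. The iterate converges to (1, -1).

(1, -1)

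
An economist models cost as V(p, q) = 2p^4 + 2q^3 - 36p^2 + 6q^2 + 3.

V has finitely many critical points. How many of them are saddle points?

V separates as a function of p plus a function of q, so ∇V=0 decouples.
∂V/∂p = 8p(p - 3)(p + 3) = 0 at p ∈ {-3, 0, 3}; ∂V/∂q = 6q(q + 2) = 0 at q ∈ {-2, 0}.
The Hessian is diagonal: diag(V_pp, V_qq). Second derivatives: V_pp(-3)=144, V_pp(0)=-72, V_pp(3)=144; V_qq(-2)=-12, V_qq(0)=12.
Saddle points occur where the two diagonal entries have opposite signs: (-3, -2), (0, 0), (3, -2). Count: 3.

3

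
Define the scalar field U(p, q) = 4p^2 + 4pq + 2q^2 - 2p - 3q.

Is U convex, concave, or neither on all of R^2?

convex

U is quadratic, so its Hessian is the constant matrix H = [[8, 4], [4, 4]].
det(H) = 16, tr(H) = 12.
det(H) > 0 and tr(H) > 0, so H is positive definite everywhere: convex.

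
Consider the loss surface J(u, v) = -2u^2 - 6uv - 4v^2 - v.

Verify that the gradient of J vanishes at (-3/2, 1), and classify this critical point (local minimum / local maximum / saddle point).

saddle point

∇J = (-4u - 6v, -6u - 8v - 1); substituting (-3/2, 1) gives ∇J = (0, 0), so (-3/2, 1) is indeed a critical point.
The Hessian of J is constant: H = [[-4, -6], [-6, -8]].
det(H) = (-4)·(-8) − (-6)² = -4.
Since det(H) < 0, H is indefinite and the critical point is a saddle point.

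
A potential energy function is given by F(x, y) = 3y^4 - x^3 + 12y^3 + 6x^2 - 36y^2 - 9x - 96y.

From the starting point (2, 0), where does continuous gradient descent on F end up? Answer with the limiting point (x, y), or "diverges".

(1, 2)

F is separable, so gradient descent decouples: x follows -∂F/∂x, y follows -∂F/∂y.
∂F/∂x = -3(x - 3)(x - 1); at x=2 this is 3, so x decreases.
∂F/∂y = 12(y - 2)(y + 1)(y + 4); at y=0 this is -96, so y increases.
x converges to its nearest critical value 1 (a local min of the x-part); y converges to 2. The iterate converges to (1, 2).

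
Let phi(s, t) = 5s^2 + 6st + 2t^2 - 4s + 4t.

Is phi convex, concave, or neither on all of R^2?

convex

phi is quadratic, so its Hessian is the constant matrix H = [[10, 6], [6, 4]].
det(H) = 4, tr(H) = 14.
det(H) > 0 and tr(H) > 0, so H is positive definite everywhere: convex.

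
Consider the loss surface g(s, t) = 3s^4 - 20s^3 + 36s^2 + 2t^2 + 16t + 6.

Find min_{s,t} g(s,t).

-26

g(s,t) separates as P(s) + Q(t) + 6, so its minimum is min P + min Q + 6.
P'(s) = 12s(s - 3)(s - 2) vanishes at s ∈ {0, 2, 3}; Q'(t) = 4(t + 4) vanishes at t ∈ {-4}.
Local minima of P (where P''>0): P(0)=0, P(3)=27. Local minima of Q: Q(-4)=-32.
So the global minimum of g is P(0) + Q(-4) + 6 = 0 − 32 + 6 = -26, attained at (0, -4).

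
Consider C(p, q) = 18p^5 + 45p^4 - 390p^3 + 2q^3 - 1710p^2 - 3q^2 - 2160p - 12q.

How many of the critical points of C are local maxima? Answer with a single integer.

2

C separates as a function of p plus a function of q, so ∇C=0 decouples.
∂C/∂p = 90(p - 4)(p + 1)(p + 2)(p + 3) = 0 at p ∈ {-3, -2, -1, 4}; ∂C/∂q = 6(q - 2)(q + 1) = 0 at q ∈ {-1, 2}.
The Hessian is diagonal: diag(C_pp, C_qq). Second derivatives: C_pp(-3)=-1260, C_pp(-2)=540, C_pp(-1)=-900, C_pp(4)=18900; C_qq(-1)=-18, C_qq(2)=18.
Local maxima occur where both diagonal entries negative: (-3, -1), (-1, -1). Count: 2.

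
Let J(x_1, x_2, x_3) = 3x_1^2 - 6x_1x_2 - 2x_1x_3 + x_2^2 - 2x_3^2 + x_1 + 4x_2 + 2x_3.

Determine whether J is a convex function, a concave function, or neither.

J is quadratic, so its Hessian is the constant matrix H = [[6, -6, -2], [-6, 2, 0], [-2, 0, -4]].
Leading principal minors: 6, -24, 88.
Neither pattern holds ⇒ H is indefinite ⇒ neither convex nor concave.

neither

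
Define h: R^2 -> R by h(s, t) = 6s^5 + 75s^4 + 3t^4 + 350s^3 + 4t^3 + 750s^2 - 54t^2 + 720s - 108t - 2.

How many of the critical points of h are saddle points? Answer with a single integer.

6

h separates as a function of s plus a function of t, so ∇h=0 decouples.
∂h/∂s = 30(s + 1)(s + 2)(s + 3)(s + 4) = 0 at s ∈ {-4, -3, -2, -1}; ∂h/∂t = 12(t - 3)(t + 1)(t + 3) = 0 at t ∈ {-3, -1, 3}.
The Hessian is diagonal: diag(h_ss, h_tt). Second derivatives: h_ss(-4)=-180, h_ss(-3)=60, h_ss(-2)=-60, h_ss(-1)=180; h_tt(-3)=144, h_tt(-1)=-96, h_tt(3)=288.
Saddle points occur where the two diagonal entries have opposite signs: (-4, -3), (-4, 3), (-3, -1), (-2, -3), (-2, 3), (-1, -1). Count: 6.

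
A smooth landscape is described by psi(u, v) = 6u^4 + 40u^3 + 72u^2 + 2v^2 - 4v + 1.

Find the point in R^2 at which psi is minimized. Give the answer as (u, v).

(0, 1)

psi(u,v) separates as P(u) + Q(v) + 1, so its minimum is min P + min Q + 1.
P'(u) = 24u(u + 2)(u + 3) vanishes at u ∈ {-3, -2, 0}; Q'(v) = 4v - 4 vanishes at v ∈ {1}.
Local minima of P (where P''>0): P(-3)=54, P(0)=0. Local minima of Q: Q(1)=-2.
So the global minimum of psi is P(0) + Q(1) + 1 = 0 − 2 + 1 = -1, attained at (0, 1).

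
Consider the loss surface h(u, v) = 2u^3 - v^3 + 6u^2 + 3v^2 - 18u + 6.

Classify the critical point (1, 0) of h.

The mixed partial ∂²h/∂u∂v is 0, so the Hessian at any point is diag(h_uu, h_vv) = diag(12(u + 1), 6(-v + 1)).
At (1, 0): H = diag(24, 6).
Both eigenvalues are positive, so H is positive definite: a local minimum.

local minimum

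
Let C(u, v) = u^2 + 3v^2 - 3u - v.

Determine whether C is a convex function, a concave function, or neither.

convex

C is quadratic, so its Hessian is the constant matrix H = [[2, 0], [0, 6]].
det(H) = 12, tr(H) = 8.
det(H) > 0 and tr(H) > 0, so H is positive definite everywhere: convex.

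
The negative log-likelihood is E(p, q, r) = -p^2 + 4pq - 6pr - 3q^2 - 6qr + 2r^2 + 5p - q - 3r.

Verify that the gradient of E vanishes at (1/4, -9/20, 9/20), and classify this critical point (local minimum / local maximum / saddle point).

saddle point

∇E = (-2p + 4q - 6r + 5, 4p - 6q - 6r - 1, -6p - 6q + 4r - 3); substituting (1/4, -9/20, 9/20) gives ∇E = (0, 0, 0), so (1/4, -9/20, 9/20) is indeed a critical point.
The Hessian is constant: H = [[-2, 4, -6], [4, -6, -6], [-6, -6, 4]].
Leading principal minors: Δ₁ = -2, Δ₂ = -4, Δ₃ = 560.
The minors fit neither the all-positive nor the alternating-sign pattern, so H is indefinite: a saddle point.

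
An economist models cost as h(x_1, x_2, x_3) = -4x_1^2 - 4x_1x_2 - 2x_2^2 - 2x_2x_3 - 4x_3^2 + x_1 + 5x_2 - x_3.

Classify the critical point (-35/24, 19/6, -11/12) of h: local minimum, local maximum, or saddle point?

The Hessian is constant: H = [[-8, -4, 0], [-4, -4, -2], [0, -2, -8]].
Leading principal minors: Δ₁ = -8, Δ₂ = 16, Δ₃ = -96.
The minors alternate sign starting negative (−, +, −), so H is negative definite: a local maximum.

local maximum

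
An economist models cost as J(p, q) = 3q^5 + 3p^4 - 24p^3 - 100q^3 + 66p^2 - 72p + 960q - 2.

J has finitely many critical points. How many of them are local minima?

4

J separates as a function of p plus a function of q, so ∇J=0 decouples.
∂J/∂p = 12(p - 3)(p - 2)(p - 1) = 0 at p ∈ {1, 2, 3}; ∂J/∂q = 15(q - 4)(q - 2)(q + 2)(q + 4) = 0 at q ∈ {-4, -2, 2, 4}.
The Hessian is diagonal: diag(J_pp, J_qq). Second derivatives: J_pp(1)=24, J_pp(2)=-12, J_pp(3)=24; J_qq(-4)=-1440, J_qq(-2)=720, J_qq(2)=-720, J_qq(4)=1440.
Local minima occur where both diagonal entries positive: (1, -2), (1, 4), (3, -2), (3, 4). Count: 4.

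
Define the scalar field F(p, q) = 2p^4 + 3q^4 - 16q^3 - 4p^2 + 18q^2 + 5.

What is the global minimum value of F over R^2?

F(p,q) separates as A(p) + B(q) + 5, so its minimum is min A + min B + 5.
A'(p) = 8p(p - 1)(p + 1) vanishes at p ∈ {-1, 0, 1}; B'(q) = 12q(q - 3)(q - 1) vanishes at q ∈ {0, 1, 3}.
Local minima of A (where A''>0): A(-1)=-2, A(1)=-2. Local minima of B: B(0)=0, B(3)=-27.
So the global minimum of F is A(-1) + B(3) + 5 = -2 − 27 + 5 = -24, attained at (-1, 3).

-24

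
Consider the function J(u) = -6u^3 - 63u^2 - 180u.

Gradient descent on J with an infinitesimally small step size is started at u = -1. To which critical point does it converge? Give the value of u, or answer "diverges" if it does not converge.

J'(u) = -18(u + 2)(u + 5), so J'(-1) = -72.
Gradient descent moves in the -J' direction, i.e. u is increasing.
There is no critical point above u=-1, and J' keeps the same sign, so the iterate runs off to +∞.

diverges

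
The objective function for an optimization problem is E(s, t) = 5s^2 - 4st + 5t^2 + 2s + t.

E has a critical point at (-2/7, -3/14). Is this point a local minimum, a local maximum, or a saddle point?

local minimum

The Hessian of E is constant: H = [[10, -4], [-4, 10]].
det(H) = 10·10 − (-4)² = 84.
det(H) > 0 and tr(H) = 20 > 0, so H is positive definite and the point is a local minimum.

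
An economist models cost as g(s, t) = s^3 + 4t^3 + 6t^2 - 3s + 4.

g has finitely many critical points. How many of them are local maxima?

g separates as a function of s plus a function of t, so ∇g=0 decouples.
∂g/∂s = 3(s - 1)(s + 1) = 0 at s ∈ {-1, 1}; ∂g/∂t = 12t(t + 1) = 0 at t ∈ {-1, 0}.
The Hessian is diagonal: diag(g_ss, g_tt). Second derivatives: g_ss(-1)=-6, g_ss(1)=6; g_tt(-1)=-12, g_tt(0)=12.
Local maxima occur where both diagonal entries negative: (-1, -1). Count: 1.

1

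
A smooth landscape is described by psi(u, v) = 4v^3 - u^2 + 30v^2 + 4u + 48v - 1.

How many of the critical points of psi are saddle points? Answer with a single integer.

1

psi separates as a function of u plus a function of v, so ∇psi=0 decouples.
∂psi/∂u = -2(u - 2) = 0 at u ∈ {2}; ∂psi/∂v = 12(v + 1)(v + 4) = 0 at v ∈ {-4, -1}.
The Hessian is diagonal: diag(psi_uu, psi_vv). Second derivatives: psi_uu(2)=-2; psi_vv(-4)=-36, psi_vv(-1)=36.
Saddle points occur where the two diagonal entries have opposite signs: (2, -1). Count: 1.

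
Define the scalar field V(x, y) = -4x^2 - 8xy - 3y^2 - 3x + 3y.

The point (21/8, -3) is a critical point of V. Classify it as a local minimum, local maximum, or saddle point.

The Hessian of V is constant: H = [[-8, -8], [-8, -6]].
det(H) = (-8)·(-6) − (-8)² = -16.
Since det(H) < 0, H is indefinite and the critical point is a saddle point.

saddle point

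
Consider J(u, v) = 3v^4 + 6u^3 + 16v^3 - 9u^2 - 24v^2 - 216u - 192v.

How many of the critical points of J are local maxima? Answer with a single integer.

1

J separates as a function of u plus a function of v, so ∇J=0 decouples.
∂J/∂u = 18(u - 4)(u + 3) = 0 at u ∈ {-3, 4}; ∂J/∂v = 12(v - 2)(v + 2)(v + 4) = 0 at v ∈ {-4, -2, 2}.
The Hessian is diagonal: diag(J_uu, J_vv). Second derivatives: J_uu(-3)=-126, J_uu(4)=126; J_vv(-4)=144, J_vv(-2)=-96, J_vv(2)=288.
Local maxima occur where both diagonal entries negative: (-3, -2). Count: 1.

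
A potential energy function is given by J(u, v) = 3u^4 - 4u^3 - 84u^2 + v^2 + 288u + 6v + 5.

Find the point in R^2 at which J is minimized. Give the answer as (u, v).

J(u,v) separates as P(u) + Q(v) + 5, so its minimum is min P + min Q + 5.
P'(u) = 12(u - 3)(u - 2)(u + 4) vanishes at u ∈ {-4, 2, 3}; Q'(v) = 2v + 6 vanishes at v ∈ {-3}.
Local minima of P (where P''>0): P(-4)=-1472, P(3)=243. Local minima of Q: Q(-3)=-9.
So the global minimum of J is P(-4) + Q(-3) + 5 = -1472 − 9 + 5 = -1476, attained at (-4, -3).

(-4, -3)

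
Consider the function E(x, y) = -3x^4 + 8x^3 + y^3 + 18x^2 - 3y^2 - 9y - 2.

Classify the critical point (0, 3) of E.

local minimum

The mixed partial ∂²E/∂x∂y is 0, so the Hessian at any point is diag(E_xx, E_yy) = diag(12(-3x^2 + 4x + 3), 6(y - 1)).
At (0, 3): H = diag(36, 12).
Both eigenvalues are positive, so H is positive definite: a local minimum.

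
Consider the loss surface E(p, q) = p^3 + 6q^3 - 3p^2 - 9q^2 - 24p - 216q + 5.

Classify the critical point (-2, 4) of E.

The mixed partial ∂²E/∂p∂q is 0, so the Hessian at any point is diag(E_pp, E_qq) = diag(6(p - 1), 18(2q - 1)).
At (-2, 4): H = diag(-18, 126).
The eigenvalues have opposite signs, so H is indefinite: a saddle point.

saddle point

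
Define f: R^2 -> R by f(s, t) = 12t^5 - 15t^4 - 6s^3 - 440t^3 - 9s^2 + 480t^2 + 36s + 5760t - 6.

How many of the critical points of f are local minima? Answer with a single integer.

2

f separates as a function of s plus a function of t, so ∇f=0 decouples.
∂f/∂s = -18(s - 1)(s + 2) = 0 at s ∈ {-2, 1}; ∂f/∂t = 60(t - 4)(t - 3)(t + 2)(t + 4) = 0 at t ∈ {-4, -2, 3, 4}.
The Hessian is diagonal: diag(f_ss, f_tt). Second derivatives: f_ss(-2)=54, f_ss(1)=-54; f_tt(-4)=-6720, f_tt(-2)=3600, f_tt(3)=-2100, f_tt(4)=2880.
Local minima occur where both diagonal entries positive: (-2, -2), (-2, 4). Count: 2.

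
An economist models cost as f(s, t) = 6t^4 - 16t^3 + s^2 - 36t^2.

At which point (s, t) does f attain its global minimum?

(0, 3)

f(s,t) separates as P(s) + Q(t), so its minimum is min P + min Q.
P'(s) = 2s vanishes at s ∈ {0}; Q'(t) = 24t(t - 3)(t + 1) vanishes at t ∈ {-1, 0, 3}.
Local minima of P (where P''>0): P(0)=0. Local minima of Q: Q(-1)=-14, Q(3)=-270.
So the global minimum of f is P(0) + Q(3) = 0 − 270 = -270, attained at (0, 3).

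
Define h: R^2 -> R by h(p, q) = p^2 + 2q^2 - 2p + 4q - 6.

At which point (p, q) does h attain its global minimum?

(1, -1)

h(p,q) separates as A(p) + B(q) − 6, so its minimum is min A + min B − 6.
A'(p) = 2p - 2 vanishes at p ∈ {1}; B'(q) = 4q + 4 vanishes at q ∈ {-1}.
Local minima of A (where A''>0): A(1)=-1. Local minima of B: B(-1)=-2.
So the global minimum of h is A(1) + B(-1) − 6 = -1 − 2 − 6 = -9, attained at (1, -1).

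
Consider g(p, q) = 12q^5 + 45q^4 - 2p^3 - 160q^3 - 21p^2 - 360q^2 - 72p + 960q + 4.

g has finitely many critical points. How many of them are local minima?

g separates as a function of p plus a function of q, so ∇g=0 decouples.
∂g/∂p = -6(p + 3)(p + 4) = 0 at p ∈ {-4, -3}; ∂g/∂q = 60(q - 2)(q - 1)(q + 2)(q + 4) = 0 at q ∈ {-4, -2, 1, 2}.
The Hessian is diagonal: diag(g_pp, g_qq). Second derivatives: g_pp(-4)=6, g_pp(-3)=-6; g_qq(-4)=-3600, g_qq(-2)=1440, g_qq(1)=-900, g_qq(2)=1440.
Local minima occur where both diagonal entries positive: (-4, -2), (-4, 2). Count: 2.

2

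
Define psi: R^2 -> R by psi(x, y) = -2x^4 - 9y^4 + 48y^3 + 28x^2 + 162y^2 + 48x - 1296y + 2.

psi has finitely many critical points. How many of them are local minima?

psi separates as a function of x plus a function of y, so ∇psi=0 decouples.
∂psi/∂x = -8(x - 3)(x + 1)(x + 2) = 0 at x ∈ {-2, -1, 3}; ∂psi/∂y = -36(y - 4)(y - 3)(y + 3) = 0 at y ∈ {-3, 3, 4}.
The Hessian is diagonal: diag(psi_xx, psi_yy). Second derivatives: psi_xx(-2)=-40, psi_xx(-1)=32, psi_xx(3)=-160; psi_yy(-3)=-1512, psi_yy(3)=216, psi_yy(4)=-252.
Local minima occur where both diagonal entries positive: (-1, 3). Count: 1.

1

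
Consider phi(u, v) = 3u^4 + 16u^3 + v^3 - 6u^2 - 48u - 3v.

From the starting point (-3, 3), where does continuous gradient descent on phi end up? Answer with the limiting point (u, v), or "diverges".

phi is separable, so gradient descent decouples: u follows -∂phi/∂u, v follows -∂phi/∂v.
∂phi/∂u = 12(u - 1)(u + 1)(u + 4); at u=-3 this is 96, so u decreases.
∂phi/∂v = 3(v - 1)(v + 1); at v=3 this is 24, so v decreases.
u converges to its nearest critical value -4 (a local min of the u-part); v converges to 1. The iterate converges to (-4, 1).

(-4, 1)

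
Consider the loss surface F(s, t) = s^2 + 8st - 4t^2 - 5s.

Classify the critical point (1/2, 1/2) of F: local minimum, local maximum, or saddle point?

saddle point

The Hessian of F is constant: H = [[2, 8], [8, -8]].
det(H) = 2·(-8) − 8² = -80.
Since det(H) < 0, H is indefinite and the critical point is a saddle point.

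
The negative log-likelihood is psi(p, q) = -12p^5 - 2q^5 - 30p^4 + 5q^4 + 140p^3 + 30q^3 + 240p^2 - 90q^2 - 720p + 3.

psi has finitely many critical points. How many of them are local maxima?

psi separates as a function of p plus a function of q, so ∇psi=0 decouples.
∂psi/∂p = -60(p - 2)(p - 1)(p + 2)(p + 3) = 0 at p ∈ {-3, -2, 1, 2}; ∂psi/∂q = -10q(q - 3)(q - 2)(q + 3) = 0 at q ∈ {-3, 0, 2, 3}.
The Hessian is diagonal: diag(psi_pp, psi_qq). Second derivatives: psi_pp(-3)=1200, psi_pp(-2)=-720, psi_pp(1)=720, psi_pp(2)=-1200; psi_qq(-3)=900, psi_qq(0)=-180, psi_qq(2)=100, psi_qq(3)=-180.
Local maxima occur where both diagonal entries negative: (-2, 0), (-2, 3), (2, 0), (2, 3). Count: 4.

4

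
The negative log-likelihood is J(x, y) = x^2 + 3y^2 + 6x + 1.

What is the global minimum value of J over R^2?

-8

J(x,y) separates as P(x) + Q(y) + 1, so its minimum is min P + min Q + 1.
P'(x) = 2x + 6 vanishes at x ∈ {-3}; Q'(y) = 6y vanishes at y ∈ {0}.
Local minima of P (where P''>0): P(-3)=-9. Local minima of Q: Q(0)=0.
So the global minimum of J is P(-3) + Q(0) + 1 = -9 + 0 + 1 = -8, attained at (-3, 0).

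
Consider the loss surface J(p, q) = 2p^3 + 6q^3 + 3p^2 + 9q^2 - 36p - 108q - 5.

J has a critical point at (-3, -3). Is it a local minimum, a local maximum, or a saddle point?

local maximum

The mixed partial ∂²J/∂p∂q is 0, so the Hessian at any point is diag(J_pp, J_qq) = diag(6(2p + 1), 18(2q + 1)).
At (-3, -3): H = diag(-30, -90).
Both eigenvalues are negative, so H is negative definite: a local maximum.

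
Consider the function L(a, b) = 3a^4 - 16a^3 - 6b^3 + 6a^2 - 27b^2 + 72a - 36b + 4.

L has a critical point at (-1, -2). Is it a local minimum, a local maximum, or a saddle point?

local minimum

The mixed partial ∂²L/∂a∂b is 0, so the Hessian at any point is diag(L_aa, L_bb) = diag(12(3a^2 - 8a + 1), -18(2b + 3)).
At (-1, -2): H = diag(144, 18).
Both eigenvalues are positive, so H is positive definite: a local minimum.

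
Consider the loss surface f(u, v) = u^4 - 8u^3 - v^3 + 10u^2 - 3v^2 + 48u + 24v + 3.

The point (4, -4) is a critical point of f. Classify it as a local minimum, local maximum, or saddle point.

The mixed partial ∂²f/∂u∂v is 0, so the Hessian at any point is diag(f_uu, f_vv) = diag(4(3u^2 - 12u + 5), -6(v + 1)).
At (4, -4): H = diag(20, 18).
Both eigenvalues are positive, so H is positive definite: a local minimum.

local minimum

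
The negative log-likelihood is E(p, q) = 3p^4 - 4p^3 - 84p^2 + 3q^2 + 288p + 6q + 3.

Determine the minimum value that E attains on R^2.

E(p,q) separates as A(p) + B(q) + 3, so its minimum is min A + min B + 3.
A'(p) = 12(p - 3)(p - 2)(p + 4) vanishes at p ∈ {-4, 2, 3}; B'(q) = 6q + 6 vanishes at q ∈ {-1}.
Local minima of A (where A''>0): A(-4)=-1472, A(3)=243. Local minima of B: B(-1)=-3.
So the global minimum of E is A(-4) + B(-1) + 3 = -1472 − 3 + 3 = -1472, attained at (-4, -1).

-1472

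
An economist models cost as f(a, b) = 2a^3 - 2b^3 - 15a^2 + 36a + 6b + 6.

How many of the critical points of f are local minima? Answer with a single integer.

1

f separates as a function of a plus a function of b, so ∇f=0 decouples.
∂f/∂a = 6(a - 3)(a - 2) = 0 at a ∈ {2, 3}; ∂f/∂b = -6(b - 1)(b + 1) = 0 at b ∈ {-1, 1}.
The Hessian is diagonal: diag(f_aa, f_bb). Second derivatives: f_aa(2)=-6, f_aa(3)=6; f_bb(-1)=12, f_bb(1)=-12.
Local minima occur where both diagonal entries positive: (3, -1). Count: 1.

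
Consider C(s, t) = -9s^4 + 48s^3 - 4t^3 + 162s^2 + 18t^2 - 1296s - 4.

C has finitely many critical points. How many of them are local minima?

1

C separates as a function of s plus a function of t, so ∇C=0 decouples.
∂C/∂s = -36(s - 4)(s - 3)(s + 3) = 0 at s ∈ {-3, 3, 4}; ∂C/∂t = -12t(t - 3) = 0 at t ∈ {0, 3}.
The Hessian is diagonal: diag(C_ss, C_tt). Second derivatives: C_ss(-3)=-1512, C_ss(3)=216, C_ss(4)=-252; C_tt(0)=36, C_tt(3)=-36.
Local minima occur where both diagonal entries positive: (3, 0). Count: 1.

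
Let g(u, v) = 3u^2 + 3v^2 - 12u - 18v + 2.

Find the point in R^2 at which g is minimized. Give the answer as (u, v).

(2, 3)

g(u,v) separates as P(u) + Q(v) + 2, so its minimum is min P + min Q + 2.
P'(u) = 6u - 12 vanishes at u ∈ {2}; Q'(v) = 6v - 18 vanishes at v ∈ {3}.
Local minima of P (where P''>0): P(2)=-12. Local minima of Q: Q(3)=-27.
So the global minimum of g is P(2) + Q(3) + 2 = -12 − 27 + 2 = -37, attained at (2, 3).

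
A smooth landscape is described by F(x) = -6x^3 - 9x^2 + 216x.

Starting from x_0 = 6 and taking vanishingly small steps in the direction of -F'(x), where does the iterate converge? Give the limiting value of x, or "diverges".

diverges

F'(x) = -18(x - 3)(x + 4), so F'(6) = -540.
Gradient descent moves in the -F' direction, i.e. x is increasing.
There is no critical point above x=6, and F' keeps the same sign, so the iterate runs off to +∞.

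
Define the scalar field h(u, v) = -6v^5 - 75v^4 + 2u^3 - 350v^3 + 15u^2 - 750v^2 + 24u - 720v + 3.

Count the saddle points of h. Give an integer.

4

h separates as a function of u plus a function of v, so ∇h=0 decouples.
∂h/∂u = 6(u + 1)(u + 4) = 0 at u ∈ {-4, -1}; ∂h/∂v = -30(v + 1)(v + 2)(v + 3)(v + 4) = 0 at v ∈ {-4, -3, -2, -1}.
The Hessian is diagonal: diag(h_uu, h_vv). Second derivatives: h_uu(-4)=-18, h_uu(-1)=18; h_vv(-4)=180, h_vv(-3)=-60, h_vv(-2)=60, h_vv(-1)=-180.
Saddle points occur where the two diagonal entries have opposite signs: (-4, -4), (-4, -2), (-1, -3), (-1, -1). Count: 4.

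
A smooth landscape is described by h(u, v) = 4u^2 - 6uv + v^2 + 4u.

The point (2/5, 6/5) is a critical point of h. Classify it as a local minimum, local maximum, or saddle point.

The Hessian of h is constant: H = [[8, -6], [-6, 2]].
det(H) = 8·2 − (-6)² = -20.
Since det(H) < 0, H is indefinite and the critical point is a saddle point.

saddle point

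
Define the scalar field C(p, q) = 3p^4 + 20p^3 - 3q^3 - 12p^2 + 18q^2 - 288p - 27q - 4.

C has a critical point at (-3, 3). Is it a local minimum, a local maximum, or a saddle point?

local maximum

The mixed partial ∂²C/∂p∂q is 0, so the Hessian at any point is diag(C_pp, C_qq) = diag(12(3p^2 + 10p - 2), 18(-q + 2)).
At (-3, 3): H = diag(-60, -18).
Both eigenvalues are negative, so H is negative definite: a local maximum.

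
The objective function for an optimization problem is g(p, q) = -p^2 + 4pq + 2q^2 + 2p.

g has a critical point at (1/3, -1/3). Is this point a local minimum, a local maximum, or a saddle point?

The Hessian of g is constant: H = [[-2, 4], [4, 4]].
det(H) = (-2)·4 − 4² = -24.
Since det(H) < 0, H is indefinite and the critical point is a saddle point.

saddle point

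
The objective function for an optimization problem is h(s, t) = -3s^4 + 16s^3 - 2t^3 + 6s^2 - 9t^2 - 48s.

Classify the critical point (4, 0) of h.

The mixed partial ∂²h/∂s∂t is 0, so the Hessian at any point is diag(h_ss, h_tt) = diag(12(-3s^2 + 8s + 1), -6(2t + 3)).
At (4, 0): H = diag(-180, -18).
Both eigenvalues are negative, so H is negative definite: a local maximum.

local maximum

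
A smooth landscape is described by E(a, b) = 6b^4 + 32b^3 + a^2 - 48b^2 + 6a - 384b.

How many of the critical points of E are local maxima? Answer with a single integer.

E separates as a function of a plus a function of b, so ∇E=0 decouples.
∂E/∂a = 2(a + 3) = 0 at a ∈ {-3}; ∂E/∂b = 24(b - 2)(b + 2)(b + 4) = 0 at b ∈ {-4, -2, 2}.
The Hessian is diagonal: diag(E_aa, E_bb). Second derivatives: E_aa(-3)=2; E_bb(-4)=288, E_bb(-2)=-192, E_bb(2)=576.
Local maxima occur where both diagonal entries negative: none. Count: 0.

0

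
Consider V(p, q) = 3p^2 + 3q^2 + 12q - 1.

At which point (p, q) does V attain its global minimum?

(0, -2)

V(p,q) separates as A(p) + B(q) − 1, so its minimum is min A + min B − 1.
A'(p) = 6p vanishes at p ∈ {0}; B'(q) = 6q + 12 vanishes at q ∈ {-2}.
Local minima of A (where A''>0): A(0)=0. Local minima of B: B(-2)=-12.
So the global minimum of V is A(0) + B(-2) − 1 = 0 − 12 − 1 = -13, attained at (0, -2).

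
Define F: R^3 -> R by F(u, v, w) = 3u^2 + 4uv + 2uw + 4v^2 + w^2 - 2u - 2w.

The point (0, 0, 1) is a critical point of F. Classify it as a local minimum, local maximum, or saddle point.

local minimum

The Hessian is constant: H = [[6, 4, 2], [4, 8, 0], [2, 0, 2]].
Leading principal minors: Δ₁ = 6, Δ₂ = 32, Δ₃ = 32.
All leading minors are positive, so H is positive definite: a local minimum.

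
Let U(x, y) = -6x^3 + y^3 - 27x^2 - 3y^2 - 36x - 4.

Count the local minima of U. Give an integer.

U separates as a function of x plus a function of y, so ∇U=0 decouples.
∂U/∂x = -18(x + 1)(x + 2) = 0 at x ∈ {-2, -1}; ∂U/∂y = 3y(y - 2) = 0 at y ∈ {0, 2}.
The Hessian is diagonal: diag(U_xx, U_yy). Second derivatives: U_xx(-2)=18, U_xx(-1)=-18; U_yy(0)=-6, U_yy(2)=6.
Local minima occur where both diagonal entries positive: (-2, 2). Count: 1.

1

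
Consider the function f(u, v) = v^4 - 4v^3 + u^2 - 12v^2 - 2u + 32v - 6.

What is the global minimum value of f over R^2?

-71

f(u,v) separates as P(u) + Q(v) − 6, so its minimum is min P + min Q − 6.
P'(u) = 2u - 2 vanishes at u ∈ {1}; Q'(v) = 4(v - 4)(v - 1)(v + 2) vanishes at v ∈ {-2, 1, 4}.
Local minima of P (where P''>0): P(1)=-1. Local minima of Q: Q(-2)=-64, Q(4)=-64.
So the global minimum of f is P(1) + Q(-2) − 6 = -1 − 64 − 6 = -71, attained at (1, -2).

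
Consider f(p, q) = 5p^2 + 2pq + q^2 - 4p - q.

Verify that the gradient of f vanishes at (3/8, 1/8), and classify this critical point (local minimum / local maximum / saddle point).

∇f = (10p + 2q - 4, 2p + 2q - 1); substituting (3/8, 1/8) gives ∇f = (0, 0), so (3/8, 1/8) is indeed a critical point.
The Hessian of f is constant: H = [[10, 2], [2, 2]].
det(H) = 10·2 − 2² = 16.
det(H) > 0 and tr(H) = 12 > 0, so H is positive definite and the point is a local minimum.

local minimum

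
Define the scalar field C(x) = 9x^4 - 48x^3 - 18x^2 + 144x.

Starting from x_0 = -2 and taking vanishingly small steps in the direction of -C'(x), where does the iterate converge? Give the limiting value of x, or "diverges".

C'(x) = 36(x - 4)(x - 1)(x + 1), so C'(-2) = -648.
Gradient descent moves in the -C' direction, i.e. x is increasing.
The nearest critical point in that direction is x = -1, where C'' = 360 > 0 (a local minimum). The iterate converges there.

-1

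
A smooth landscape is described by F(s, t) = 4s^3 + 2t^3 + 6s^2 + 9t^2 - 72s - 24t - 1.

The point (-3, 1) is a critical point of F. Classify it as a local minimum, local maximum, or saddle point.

saddle point

The mixed partial ∂²F/∂s∂t is 0, so the Hessian at any point is diag(F_ss, F_tt) = diag(12(2s + 1), 6(2t + 3)).
At (-3, 1): H = diag(-60, 30).
The eigenvalues have opposite signs, so H is indefinite: a saddle point.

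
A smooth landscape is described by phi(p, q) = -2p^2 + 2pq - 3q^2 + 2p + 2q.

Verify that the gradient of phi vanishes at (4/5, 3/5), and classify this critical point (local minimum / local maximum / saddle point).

local maximum

∇phi = (-4p + 2q + 2, 2p - 6q + 2); substituting (4/5, 3/5) gives ∇phi = (0, 0), so (4/5, 3/5) is indeed a critical point.
The Hessian of phi is constant: H = [[-4, 2], [2, -6]].
det(H) = (-4)·(-6) − 2² = 20.
det(H) > 0 and tr(H) = -10 < 0, so H is negative definite and the point is a local maximum.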